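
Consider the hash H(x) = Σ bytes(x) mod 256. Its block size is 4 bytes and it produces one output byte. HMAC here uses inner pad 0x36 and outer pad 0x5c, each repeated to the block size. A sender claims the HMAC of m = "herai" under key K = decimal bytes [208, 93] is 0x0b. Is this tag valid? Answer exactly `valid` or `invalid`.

valid

Key decimal bytes [208, 93] = d0 5d is 2 bytes ≤ B = 4; zero-pad to 4 bytes: K' = d0 5d 00 00.
K' ⊕ ipad = e6 6b 36 36; K' ⊕ opad = 8c 01 5c 5c.
Inner hash: sum = 230+107+54+54+104+101+114+97+105 = 966; mod 256 = 198 → c6.
Outer hash (recomputed tag): sum = 140+1+92+92+198 = 523; mod 256 = 11 → 0b.
Recomputed tag = 0b; claimed = 0b → match.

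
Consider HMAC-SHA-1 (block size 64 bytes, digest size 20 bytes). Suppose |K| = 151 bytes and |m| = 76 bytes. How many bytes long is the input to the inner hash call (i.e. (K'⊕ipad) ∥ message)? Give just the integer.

Key is 151 > 64 bytes, so it is hashed to 20 bytes then zero-padded to 64: |K'| = 64.
Inner input = (K'⊕ipad) ∥ m → 64 + 76 = 140 bytes.

140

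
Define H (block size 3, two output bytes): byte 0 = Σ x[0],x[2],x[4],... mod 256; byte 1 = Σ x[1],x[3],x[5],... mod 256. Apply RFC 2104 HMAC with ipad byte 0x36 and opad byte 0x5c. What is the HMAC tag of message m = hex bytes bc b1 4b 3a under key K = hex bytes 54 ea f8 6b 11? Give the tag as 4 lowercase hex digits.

c795

Key hex bytes 54 ea f8 6b 11 is 5 bytes > B = 3, so hash it first: H(key) = 5d 55, then zero-pad to 3 bytes: K' = 5d 55 00.
K' ⊕ ipad = 6b 63 36.  K' ⊕ opad = 01 09 5c.
Inner input = (K'⊕ipad) ∥ m = 6b 63 36 ∥ bc b1 4b 3a.
Inner hash: even-index sum = 396 mod 256 = 140; odd-index sum = 362 mod 256 = 106 → 8c 6a.
Outer input = (K'⊕opad) ∥ inner = 01 09 5c ∥ 8c 6a.
Outer hash (tag): even-index sum = 199 mod 256 = 199; odd-index sum = 149 mod 256 = 149 → c7 95.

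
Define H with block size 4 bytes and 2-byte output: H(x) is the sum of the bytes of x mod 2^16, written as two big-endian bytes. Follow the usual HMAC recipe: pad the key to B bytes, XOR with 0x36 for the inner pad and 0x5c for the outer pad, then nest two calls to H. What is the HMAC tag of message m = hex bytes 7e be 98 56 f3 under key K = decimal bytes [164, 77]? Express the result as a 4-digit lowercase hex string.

025b

Key decimal bytes [164, 77] = a4 4d is 2 bytes ≤ B = 4; zero-pad to 4 bytes: K' = a4 4d 00 00.
K' ⊕ ipad = 92 7b 36 36.  K' ⊕ opad = f8 11 5c 5c.
Inner input = (K'⊕ipad) ∥ m = 92 7b 36 36 ∥ 7e be 98 56 f3.
Inner hash: sum = 146+123+54+54+126+190+152+86+243 = 1174 → 04 96.
Outer input = (K'⊕opad) ∥ inner = f8 11 5c 5c ∥ 04 96.
Outer hash (tag): sum = 248+17+92+92+4+150 = 603 → 02 5b.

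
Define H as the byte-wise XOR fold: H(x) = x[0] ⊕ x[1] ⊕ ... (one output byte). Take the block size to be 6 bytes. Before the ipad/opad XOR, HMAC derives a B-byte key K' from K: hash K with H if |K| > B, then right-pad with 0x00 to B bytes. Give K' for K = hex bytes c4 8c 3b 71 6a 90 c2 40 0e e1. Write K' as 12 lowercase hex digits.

|K| = 10 > B = 6, so first hash the key.
H(K): XOR c4⊕8c⊕3b⊕71⊕6a⊕90⊕c2⊕40⊕0e⊕e1 = 95.
Zero-pad H(K) = 95 to 6 bytes: K' = 95 00 00 00 00 00.

950000000000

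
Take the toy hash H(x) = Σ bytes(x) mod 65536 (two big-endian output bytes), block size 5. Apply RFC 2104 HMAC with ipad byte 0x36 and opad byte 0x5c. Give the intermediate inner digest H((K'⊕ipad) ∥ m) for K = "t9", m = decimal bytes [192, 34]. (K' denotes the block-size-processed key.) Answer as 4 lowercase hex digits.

Key "t9" = 74 39 is 2 bytes ≤ B = 5; zero-pad to 5 bytes: K' = 74 39 00 00 00.
K' ⊕ ipad = 42 0f 36 36 36.
Inner input = 42 0f 36 36 36 ∥ c0 22.
Inner hash: sum = 66+15+54+54+54+192+34 = 469 → 01 d5.

01d5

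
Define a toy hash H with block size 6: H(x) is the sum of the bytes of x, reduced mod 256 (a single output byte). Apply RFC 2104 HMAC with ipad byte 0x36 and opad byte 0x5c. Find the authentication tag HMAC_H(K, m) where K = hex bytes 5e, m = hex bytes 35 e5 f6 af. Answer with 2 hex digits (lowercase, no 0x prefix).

Key hex bytes 5e is 1 byte ≤ B = 6; zero-pad to 6 bytes: K' = 5e 00 00 00 00 00.
K' ⊕ ipad = 68 36 36 36 36 36.  K' ⊕ opad = 02 5c 5c 5c 5c 5c.
Inner input = (K'⊕ipad) ∥ m = 68 36 36 36 36 36 ∥ 35 e5 f6 af.
Inner hash: sum = 104+54+54+54+54+54+53+229+246+175 = 1077; mod 256 = 53 → 35.
Outer input = (K'⊕opad) ∥ inner = 02 5c 5c 5c 5c 5c ∥ 35.
Outer hash (tag): sum = 2+92+92+92+92+92+53 = 515; mod 256 = 3 → 03.

03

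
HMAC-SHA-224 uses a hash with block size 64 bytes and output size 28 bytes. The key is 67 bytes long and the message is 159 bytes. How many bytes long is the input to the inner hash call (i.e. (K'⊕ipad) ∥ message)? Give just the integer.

Key is 67 > 64 bytes, so it is hashed to 28 bytes then zero-padded to 64: |K'| = 64.
Inner input = (K'⊕ipad) ∥ m → 64 + 159 = 223 bytes.

223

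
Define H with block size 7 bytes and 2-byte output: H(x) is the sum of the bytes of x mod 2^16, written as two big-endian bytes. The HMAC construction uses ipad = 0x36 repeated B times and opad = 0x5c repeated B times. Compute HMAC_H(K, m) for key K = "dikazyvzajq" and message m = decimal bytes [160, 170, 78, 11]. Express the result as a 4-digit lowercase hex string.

037c

Key "dikazyvzajq" = 64 69 6b 61 7a 79 76 7a 61 6a 71 is 11 bytes > B = 7, so hash it first: H(key) = 04 b8, then zero-pad to 7 bytes: K' = 04 b8 00 00 00 00 00.
K' ⊕ ipad = 32 8e 36 36 36 36 36.  K' ⊕ opad = 58 e4 5c 5c 5c 5c 5c.
Inner input = (K'⊕ipad) ∥ m = 32 8e 36 36 36 36 36 ∥ a0 aa 4e 0b.
Inner hash: sum = 50+142+54+54+54+54+54+160+170+78+11 = 881 → 03 71.
Outer input = (K'⊕opad) ∥ inner = 58 e4 5c 5c 5c 5c 5c ∥ 03 71.
Outer hash (tag): sum = 88+228+92+92+92+92+92+3+113 = 892 → 03 7c.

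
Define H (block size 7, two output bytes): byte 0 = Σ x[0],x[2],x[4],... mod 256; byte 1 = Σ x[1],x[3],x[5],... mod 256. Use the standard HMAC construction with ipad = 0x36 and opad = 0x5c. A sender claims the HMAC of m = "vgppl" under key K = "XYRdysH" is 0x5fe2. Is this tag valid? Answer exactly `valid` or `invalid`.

Key "XYRdysH" = 58 59 52 64 79 73 48 is exactly B = 7 bytes: K' = 58 59 52 64 79 73 48.
K' ⊕ ipad = 6e 6f 64 52 4f 45 7e; K' ⊕ opad = 04 05 0e 38 25 2f 14.
Inner hash: even-index sum = 630 mod 256 = 118; odd-index sum = 600 mod 256 = 88 → 76 58.
Outer hash (recomputed tag): even-index sum = 163 mod 256 = 163; odd-index sum = 226 mod 256 = 226 → a3 e2.
Recomputed tag = a3e2; claimed = 5fe2 → mismatch.

invalid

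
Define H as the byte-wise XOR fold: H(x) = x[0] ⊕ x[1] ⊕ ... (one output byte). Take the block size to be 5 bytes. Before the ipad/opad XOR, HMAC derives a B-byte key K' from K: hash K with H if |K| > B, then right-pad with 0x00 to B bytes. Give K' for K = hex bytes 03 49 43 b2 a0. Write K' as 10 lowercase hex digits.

Key hex bytes 03 49 43 b2 a0 is exactly B = 5 bytes: K' = 03 49 43 b2 a0.

034943b2a0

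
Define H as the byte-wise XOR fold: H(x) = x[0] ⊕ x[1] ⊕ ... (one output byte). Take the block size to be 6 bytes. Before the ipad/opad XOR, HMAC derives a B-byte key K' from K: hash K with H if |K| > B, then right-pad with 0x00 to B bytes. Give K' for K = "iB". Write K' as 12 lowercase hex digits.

Key "iB" = 69 42 is 2 bytes ≤ B = 6; zero-pad to 6 bytes: K' = 69 42 00 00 00 00.

694200000000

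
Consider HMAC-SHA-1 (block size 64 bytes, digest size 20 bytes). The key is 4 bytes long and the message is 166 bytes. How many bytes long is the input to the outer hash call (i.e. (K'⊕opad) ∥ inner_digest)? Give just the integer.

Key is 4 ≤ 64 bytes, zero-padded: |K'| = 64.
Outer input = (K'⊕opad) ∥ H(inner) → 64 + 20 = 84 bytes.

84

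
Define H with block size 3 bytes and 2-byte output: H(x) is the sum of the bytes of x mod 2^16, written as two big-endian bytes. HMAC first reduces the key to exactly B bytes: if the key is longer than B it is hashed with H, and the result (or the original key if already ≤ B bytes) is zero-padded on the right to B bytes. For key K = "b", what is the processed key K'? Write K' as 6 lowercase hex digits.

Key "b" = 62 is 1 byte ≤ B = 3; zero-pad to 3 bytes: K' = 62 00 00.

620000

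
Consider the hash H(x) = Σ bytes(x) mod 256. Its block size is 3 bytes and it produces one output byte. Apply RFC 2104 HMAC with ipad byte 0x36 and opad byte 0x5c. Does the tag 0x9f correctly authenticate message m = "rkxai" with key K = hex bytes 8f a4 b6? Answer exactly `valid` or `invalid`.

valid

Key hex bytes 8f a4 b6 is exactly B = 3 bytes: K' = 8f a4 b6.
K' ⊕ ipad = b9 92 80; K' ⊕ opad = d3 f8 ea.
Inner hash: sum = 185+146+128+114+107+120+97+105 = 1002; mod 256 = 234 → ea.
Outer hash (recomputed tag): sum = 211+248+234+234 = 927; mod 256 = 159 → 9f.
Recomputed tag = 9f; claimed = 9f → match.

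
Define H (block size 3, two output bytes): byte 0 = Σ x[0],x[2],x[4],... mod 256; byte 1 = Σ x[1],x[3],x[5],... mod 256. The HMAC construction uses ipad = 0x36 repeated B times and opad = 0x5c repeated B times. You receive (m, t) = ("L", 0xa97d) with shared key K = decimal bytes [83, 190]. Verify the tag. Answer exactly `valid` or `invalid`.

invalid

Key decimal bytes [83, 190] = 53 be is 2 bytes ≤ B = 3; zero-pad to 3 bytes: K' = 53 be 00.
K' ⊕ ipad = 65 88 36; K' ⊕ opad = 0f e2 5c.
Inner hash: even-index sum = 155 mod 256 = 155; odd-index sum = 212 mod 256 = 212 → 9b d4.
Outer hash (recomputed tag): even-index sum = 319 mod 256 = 63; odd-index sum = 381 mod 256 = 125 → 3f 7d.
Recomputed tag = 3f7d; claimed = a97d → mismatch.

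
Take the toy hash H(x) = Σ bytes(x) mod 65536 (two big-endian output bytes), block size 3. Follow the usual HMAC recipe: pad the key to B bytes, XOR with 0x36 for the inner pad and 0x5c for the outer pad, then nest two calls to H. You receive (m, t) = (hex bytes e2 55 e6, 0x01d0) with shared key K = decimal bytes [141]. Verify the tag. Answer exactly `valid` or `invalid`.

valid

Key decimal bytes [141] = 8d is 1 byte ≤ B = 3; zero-pad to 3 bytes: K' = 8d 00 00.
K' ⊕ ipad = bb 36 36; K' ⊕ opad = d1 5c 5c.
Inner hash: sum = 187+54+54+226+85+230 = 836 → 03 44.
Outer hash (recomputed tag): sum = 209+92+92+3+68 = 464 → 01 d0.
Recomputed tag = 01d0; claimed = 01d0 → match.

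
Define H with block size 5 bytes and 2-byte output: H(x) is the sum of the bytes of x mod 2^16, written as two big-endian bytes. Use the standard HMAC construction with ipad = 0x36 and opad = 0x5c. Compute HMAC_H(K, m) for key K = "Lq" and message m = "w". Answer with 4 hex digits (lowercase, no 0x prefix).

022c

Key "Lq" = 4c 71 is 2 bytes ≤ B = 5; zero-pad to 5 bytes: K' = 4c 71 00 00 00.
K' ⊕ ipad = 7a 47 36 36 36.  K' ⊕ opad = 10 2d 5c 5c 5c.
Inner input = (K'⊕ipad) ∥ m = 7a 47 36 36 36 ∥ 77.
Inner hash: sum = 122+71+54+54+54+119 = 474 → 01 da.
Outer input = (K'⊕opad) ∥ inner = 10 2d 5c 5c 5c ∥ 01 da.
Outer hash (tag): sum = 16+45+92+92+92+1+218 = 556 → 02 2c.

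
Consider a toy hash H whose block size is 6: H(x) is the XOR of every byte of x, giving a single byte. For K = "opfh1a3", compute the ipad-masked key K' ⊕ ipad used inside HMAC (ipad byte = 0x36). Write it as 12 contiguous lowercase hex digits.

Key "opfh1a3" = 6f 70 66 68 31 61 33 is 7 bytes > B = 6, so hash it first: H(key) = 72, then zero-pad to 6 bytes: K' = 72 00 00 00 00 00.
XOR each byte with 0x36: 72⊕36=44, 00⊕36=36, 00⊕36=36, 00⊕36=36, 00⊕36=36, 00⊕36=36.

443636363636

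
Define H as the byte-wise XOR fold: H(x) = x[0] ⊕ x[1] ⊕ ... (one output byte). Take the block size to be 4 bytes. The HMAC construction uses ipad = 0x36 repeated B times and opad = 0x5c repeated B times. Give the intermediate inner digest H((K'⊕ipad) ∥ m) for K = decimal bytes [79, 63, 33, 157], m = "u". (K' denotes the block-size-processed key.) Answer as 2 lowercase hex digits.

Key decimal bytes [79, 63, 33, 157] = 4f 3f 21 9d is exactly B = 4 bytes: K' = 4f 3f 21 9d.
K' ⊕ ipad = 79 09 17 ab.
Inner input = 79 09 17 ab ∥ 75.
Inner hash: XOR 79⊕09⊕17⊕ab⊕75 = b9.

b9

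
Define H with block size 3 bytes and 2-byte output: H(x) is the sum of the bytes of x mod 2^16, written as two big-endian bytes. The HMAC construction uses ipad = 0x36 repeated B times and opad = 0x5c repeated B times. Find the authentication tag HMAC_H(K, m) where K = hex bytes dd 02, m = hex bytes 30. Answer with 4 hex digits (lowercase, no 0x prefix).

01c1

Key hex bytes dd 02 is 2 bytes ≤ B = 3; zero-pad to 3 bytes: K' = dd 02 00.
K' ⊕ ipad = eb 34 36.  K' ⊕ opad = 81 5e 5c.
Inner input = (K'⊕ipad) ∥ m = eb 34 36 ∥ 30.
Inner hash: sum = 235+52+54+48 = 389 → 01 85.
Outer input = (K'⊕opad) ∥ inner = 81 5e 5c ∥ 01 85.
Outer hash (tag): sum = 129+94+92+1+133 = 449 → 01 c1.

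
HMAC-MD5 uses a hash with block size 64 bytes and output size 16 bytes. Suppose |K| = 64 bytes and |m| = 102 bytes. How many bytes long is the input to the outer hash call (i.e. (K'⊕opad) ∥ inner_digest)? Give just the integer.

Key is 64 ≤ 64 bytes, zero-padded: |K'| = 64.
Outer input = (K'⊕opad) ∥ H(inner) → 64 + 16 = 80 bytes.

80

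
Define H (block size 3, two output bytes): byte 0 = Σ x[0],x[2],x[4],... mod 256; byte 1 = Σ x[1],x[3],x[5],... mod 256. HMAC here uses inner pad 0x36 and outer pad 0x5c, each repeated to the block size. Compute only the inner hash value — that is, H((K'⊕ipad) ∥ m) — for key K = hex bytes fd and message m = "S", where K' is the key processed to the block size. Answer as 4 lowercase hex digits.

0189

Key hex bytes fd is 1 byte ≤ B = 3; zero-pad to 3 bytes: K' = fd 00 00.
K' ⊕ ipad = cb 36 36.
Inner input = cb 36 36 ∥ 53.
Inner hash: even-index sum = 257 mod 256 = 1; odd-index sum = 137 mod 256 = 137 → 01 89.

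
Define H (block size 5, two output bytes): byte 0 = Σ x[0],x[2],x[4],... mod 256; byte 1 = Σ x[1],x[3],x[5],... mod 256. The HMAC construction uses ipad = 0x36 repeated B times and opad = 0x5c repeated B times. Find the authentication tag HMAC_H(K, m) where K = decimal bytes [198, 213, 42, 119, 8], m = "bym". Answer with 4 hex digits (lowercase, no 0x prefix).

Key decimal bytes [198, 213, 42, 119, 8] = c6 d5 2a 77 08 is exactly B = 5 bytes: K' = c6 d5 2a 77 08.
K' ⊕ ipad = f0 e3 1c 41 3e.  K' ⊕ opad = 9a 89 76 2b 54.
Inner input = (K'⊕ipad) ∥ m = f0 e3 1c 41 3e ∥ 62 79 6d.
Inner hash: even-index sum = 451 mod 256 = 195; odd-index sum = 499 mod 256 = 243 → c3 f3.
Outer input = (K'⊕opad) ∥ inner = 9a 89 76 2b 54 ∥ c3 f3.
Outer hash (tag): even-index sum = 599 mod 256 = 87; odd-index sum = 375 mod 256 = 119 → 57 77.

5777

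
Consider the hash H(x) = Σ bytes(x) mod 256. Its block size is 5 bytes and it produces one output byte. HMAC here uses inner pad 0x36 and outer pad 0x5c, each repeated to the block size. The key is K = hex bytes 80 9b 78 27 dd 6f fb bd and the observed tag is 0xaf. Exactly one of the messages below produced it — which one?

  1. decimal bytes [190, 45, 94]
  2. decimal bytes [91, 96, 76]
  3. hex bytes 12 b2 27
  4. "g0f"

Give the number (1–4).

Key hex bytes 80 9b 78 27 dd 6f fb bd is 8 bytes > B = 5, so hash it first: H(key) = be, then zero-pad to 5 bytes: K' = be 00 00 00 00.
K' ⊕ ipad = 88 36 36 36 36; K' ⊕ opad = e2 5c 5c 5c 5c.
m1: inner = H(88 36 36 36 36 be 2d 5e) = a9; tag = H(e2 5c 5c 5c 5c a9) = fb
m2: inner = H(88 36 36 36 36 5b 60 4c) = 67; tag = H(e2 5c 5c 5c 5c 67) = b9
m3: inner = H(88 36 36 36 36 12 b2 27) = 4b; tag = H(e2 5c 5c 5c 5c 4b) = 9d
m4: inner = H(88 36 36 36 36 67 30 66) = 5d; tag = H(e2 5c 5c 5c 5c 5d) = af ← matches

4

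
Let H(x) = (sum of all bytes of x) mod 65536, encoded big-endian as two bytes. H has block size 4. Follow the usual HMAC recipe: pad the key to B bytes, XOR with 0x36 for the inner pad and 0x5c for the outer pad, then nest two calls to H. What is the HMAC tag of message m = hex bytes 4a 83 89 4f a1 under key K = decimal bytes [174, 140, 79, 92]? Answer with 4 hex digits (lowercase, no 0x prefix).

0254

Key decimal bytes [174, 140, 79, 92] = ae 8c 4f 5c is exactly B = 4 bytes: K' = ae 8c 4f 5c.
K' ⊕ ipad = 98 ba 79 6a.  K' ⊕ opad = f2 d0 13 00.
Inner input = (K'⊕ipad) ∥ m = 98 ba 79 6a ∥ 4a 83 89 4f a1.
Inner hash: sum = 152+186+121+106+74+131+137+79+161 = 1147 → 04 7b.
Outer input = (K'⊕opad) ∥ inner = f2 d0 13 00 ∥ 04 7b.
Outer hash (tag): sum = 242+208+19+0+4+123 = 596 → 02 54.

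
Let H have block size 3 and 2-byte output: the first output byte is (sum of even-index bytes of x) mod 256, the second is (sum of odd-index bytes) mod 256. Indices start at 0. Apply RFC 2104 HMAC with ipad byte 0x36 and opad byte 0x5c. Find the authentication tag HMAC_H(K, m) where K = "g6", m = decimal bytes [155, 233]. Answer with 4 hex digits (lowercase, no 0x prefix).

Key "g6" = 67 36 is 2 bytes ≤ B = 3; zero-pad to 3 bytes: K' = 67 36 00.
K' ⊕ ipad = 51 00 36.  K' ⊕ opad = 3b 6a 5c.
Inner input = (K'⊕ipad) ∥ m = 51 00 36 ∥ 9b e9.
Inner hash: even-index sum = 368 mod 256 = 112; odd-index sum = 155 mod 256 = 155 → 70 9b.
Outer input = (K'⊕opad) ∥ inner = 3b 6a 5c ∥ 70 9b.
Outer hash (tag): even-index sum = 306 mod 256 = 50; odd-index sum = 218 mod 256 = 218 → 32 da.

32da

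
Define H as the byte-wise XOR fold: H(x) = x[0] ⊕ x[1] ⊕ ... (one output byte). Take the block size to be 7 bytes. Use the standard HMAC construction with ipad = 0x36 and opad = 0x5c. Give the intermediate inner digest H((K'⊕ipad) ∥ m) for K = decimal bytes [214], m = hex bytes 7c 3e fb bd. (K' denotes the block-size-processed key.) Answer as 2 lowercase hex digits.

e4

Key decimal bytes [214] = d6 is 1 byte ≤ B = 7; zero-pad to 7 bytes: K' = d6 00 00 00 00 00 00.
K' ⊕ ipad = e0 36 36 36 36 36 36.
Inner input = e0 36 36 36 36 36 36 ∥ 7c 3e fb bd.
Inner hash: XOR e0⊕36⊕36⊕36⊕36⊕36⊕36⊕7c⊕3e⊕fb⊕bd = e4.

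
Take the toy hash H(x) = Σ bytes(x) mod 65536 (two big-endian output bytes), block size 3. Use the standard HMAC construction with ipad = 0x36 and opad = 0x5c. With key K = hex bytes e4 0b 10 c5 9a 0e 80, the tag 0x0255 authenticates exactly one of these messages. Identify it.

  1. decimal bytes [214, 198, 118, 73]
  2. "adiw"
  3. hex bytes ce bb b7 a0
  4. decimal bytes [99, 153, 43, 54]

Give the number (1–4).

Key hex bytes e4 0b 10 c5 9a 0e 80 is 7 bytes > B = 3, so hash it first: H(key) = 02 ec, then zero-pad to 3 bytes: K' = 02 ec 00.
K' ⊕ ipad = 34 da 36; K' ⊕ opad = 5e b0 5c.
m1: inner = H(34 da 36 d6 c6 76 49) = 03 9f; tag = H(5e b0 5c 03 9f) = 020c
m2: inner = H(34 da 36 61 64 69 77) = 02 e9; tag = H(5e b0 5c 02 e9) = 0255 ← matches
m3: inner = H(34 da 36 ce bb b7 a0) = 04 24; tag = H(5e b0 5c 04 24) = 0192
m4: inner = H(34 da 36 63 99 2b 36) = 02 a1; tag = H(5e b0 5c 02 a1) = 020d

2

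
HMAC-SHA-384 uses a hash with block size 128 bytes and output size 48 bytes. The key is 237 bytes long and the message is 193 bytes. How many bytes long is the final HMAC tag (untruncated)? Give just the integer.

48

The tag is one SHA-384 digest: 48 bytes.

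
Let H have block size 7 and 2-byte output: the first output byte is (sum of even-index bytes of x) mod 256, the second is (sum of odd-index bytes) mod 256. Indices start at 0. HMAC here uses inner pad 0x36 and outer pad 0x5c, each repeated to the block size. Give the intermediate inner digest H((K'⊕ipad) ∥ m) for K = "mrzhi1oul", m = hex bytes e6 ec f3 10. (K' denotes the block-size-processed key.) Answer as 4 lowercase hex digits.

bbfb

Key "mrzhi1oul" = 6d 72 7a 68 69 31 6f 75 6c is 9 bytes > B = 7, so hash it first: H(key) = 2b 80, then zero-pad to 7 bytes: K' = 2b 80 00 00 00 00 00.
K' ⊕ ipad = 1d b6 36 36 36 36 36.
Inner input = 1d b6 36 36 36 36 36 ∥ e6 ec f3 10.
Inner hash: even-index sum = 443 mod 256 = 187; odd-index sum = 763 mod 256 = 251 → bb fb.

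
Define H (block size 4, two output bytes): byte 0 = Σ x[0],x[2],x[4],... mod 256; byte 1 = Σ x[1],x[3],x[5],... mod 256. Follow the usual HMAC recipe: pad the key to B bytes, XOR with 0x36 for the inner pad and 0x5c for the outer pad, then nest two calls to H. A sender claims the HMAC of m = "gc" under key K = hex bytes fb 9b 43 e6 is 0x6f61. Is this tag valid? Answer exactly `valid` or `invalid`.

Key hex bytes fb 9b 43 e6 is exactly B = 4 bytes: K' = fb 9b 43 e6.
K' ⊕ ipad = cd ad 75 d0; K' ⊕ opad = a7 c7 1f ba.
Inner hash: even-index sum = 425 mod 256 = 169; odd-index sum = 480 mod 256 = 224 → a9 e0.
Outer hash (recomputed tag): even-index sum = 367 mod 256 = 111; odd-index sum = 609 mod 256 = 97 → 6f 61.
Recomputed tag = 6f61; claimed = 6f61 → match.

valid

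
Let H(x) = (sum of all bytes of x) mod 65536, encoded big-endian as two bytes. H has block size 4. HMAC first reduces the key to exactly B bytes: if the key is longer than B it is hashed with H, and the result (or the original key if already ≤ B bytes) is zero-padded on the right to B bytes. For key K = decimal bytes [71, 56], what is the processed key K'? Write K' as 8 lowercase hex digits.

47380000

Key decimal bytes [71, 56] = 47 38 is 2 bytes ≤ B = 4; zero-pad to 4 bytes: K' = 47 38 00 00.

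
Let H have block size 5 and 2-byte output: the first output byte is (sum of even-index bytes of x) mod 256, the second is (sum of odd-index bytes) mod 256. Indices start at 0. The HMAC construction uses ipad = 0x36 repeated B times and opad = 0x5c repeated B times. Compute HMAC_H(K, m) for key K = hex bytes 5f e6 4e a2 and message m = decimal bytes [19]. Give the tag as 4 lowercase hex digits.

Key hex bytes 5f e6 4e a2 is 4 bytes ≤ B = 5; zero-pad to 5 bytes: K' = 5f e6 4e a2 00.
K' ⊕ ipad = 69 d0 78 94 36.  K' ⊕ opad = 03 ba 12 fe 5c.
Inner input = (K'⊕ipad) ∥ m = 69 d0 78 94 36 ∥ 13.
Inner hash: even-index sum = 279 mod 256 = 23; odd-index sum = 375 mod 256 = 119 → 17 77.
Outer input = (K'⊕opad) ∥ inner = 03 ba 12 fe 5c ∥ 17 77.
Outer hash (tag): even-index sum = 232 mod 256 = 232; odd-index sum = 463 mod 256 = 207 → e8 cf.

e8cf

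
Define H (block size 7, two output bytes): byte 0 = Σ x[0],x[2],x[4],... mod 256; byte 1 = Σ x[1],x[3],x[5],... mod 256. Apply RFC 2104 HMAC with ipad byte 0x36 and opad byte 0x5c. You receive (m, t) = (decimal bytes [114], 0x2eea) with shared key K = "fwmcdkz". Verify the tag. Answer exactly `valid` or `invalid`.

valid

Key "fwmcdkz" = 66 77 6d 63 64 6b 7a is exactly B = 7 bytes: K' = 66 77 6d 63 64 6b 7a.
K' ⊕ ipad = 50 41 5b 55 52 5d 4c; K' ⊕ opad = 3a 2b 31 3f 38 37 26.
Inner hash: even-index sum = 329 mod 256 = 73; odd-index sum = 357 mod 256 = 101 → 49 65.
Outer hash (recomputed tag): even-index sum = 302 mod 256 = 46; odd-index sum = 234 mod 256 = 234 → 2e ea.
Recomputed tag = 2eea; claimed = 2eea → match.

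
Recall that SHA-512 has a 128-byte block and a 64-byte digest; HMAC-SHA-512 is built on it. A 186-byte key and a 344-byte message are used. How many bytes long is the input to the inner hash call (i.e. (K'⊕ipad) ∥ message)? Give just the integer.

Key is 186 > 128 bytes, so it is hashed to 64 bytes then zero-padded to 128: |K'| = 128.
Inner input = (K'⊕ipad) ∥ m → 128 + 344 = 472 bytes.

472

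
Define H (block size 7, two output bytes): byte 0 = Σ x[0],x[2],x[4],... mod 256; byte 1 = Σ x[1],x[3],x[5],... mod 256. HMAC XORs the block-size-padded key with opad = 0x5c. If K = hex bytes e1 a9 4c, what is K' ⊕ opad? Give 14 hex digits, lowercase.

Key hex bytes e1 a9 4c is 3 bytes ≤ B = 7; zero-pad to 7 bytes: K' = e1 a9 4c 00 00 00 00.
XOR each byte with 0x5c: e1⊕5c=bd, a9⊕5c=f5, 4c⊕5c=10, 00⊕5c=5c, 00⊕5c=5c, 00⊕5c=5c, 00⊕5c=5c.

bdf5105c5c5c5c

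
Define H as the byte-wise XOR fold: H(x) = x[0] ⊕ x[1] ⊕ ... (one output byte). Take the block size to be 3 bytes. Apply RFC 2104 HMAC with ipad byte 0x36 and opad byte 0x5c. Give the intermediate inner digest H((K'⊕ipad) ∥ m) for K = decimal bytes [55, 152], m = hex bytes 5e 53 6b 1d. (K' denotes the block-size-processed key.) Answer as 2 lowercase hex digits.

e2

Key decimal bytes [55, 152] = 37 98 is 2 bytes ≤ B = 3; zero-pad to 3 bytes: K' = 37 98 00.
K' ⊕ ipad = 01 ae 36.
Inner input = 01 ae 36 ∥ 5e 53 6b 1d.
Inner hash: XOR 01⊕ae⊕36⊕5e⊕53⊕6b⊕1d = e2.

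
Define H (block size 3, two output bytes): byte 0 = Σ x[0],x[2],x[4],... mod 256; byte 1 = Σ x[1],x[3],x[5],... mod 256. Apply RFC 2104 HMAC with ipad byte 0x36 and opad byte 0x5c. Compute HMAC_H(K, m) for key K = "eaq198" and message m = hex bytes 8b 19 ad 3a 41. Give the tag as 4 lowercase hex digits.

Key "eaq198" = 65 61 71 31 39 38 is 6 bytes > B = 3, so hash it first: H(key) = 0f ca, then zero-pad to 3 bytes: K' = 0f ca 00.
K' ⊕ ipad = 39 fc 36.  K' ⊕ opad = 53 96 5c.
Inner input = (K'⊕ipad) ∥ m = 39 fc 36 ∥ 8b 19 ad 3a 41.
Inner hash: even-index sum = 194 mod 256 = 194; odd-index sum = 629 mod 256 = 117 → c2 75.
Outer input = (K'⊕opad) ∥ inner = 53 96 5c ∥ c2 75.
Outer hash (tag): even-index sum = 292 mod 256 = 36; odd-index sum = 344 mod 256 = 88 → 24 58.

2458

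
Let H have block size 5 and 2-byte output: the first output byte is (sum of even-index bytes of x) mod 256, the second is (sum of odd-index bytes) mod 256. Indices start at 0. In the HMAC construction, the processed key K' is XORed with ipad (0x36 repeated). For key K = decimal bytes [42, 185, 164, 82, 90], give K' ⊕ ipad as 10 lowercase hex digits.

Key decimal bytes [42, 185, 164, 82, 90] = 2a b9 a4 52 5a is exactly B = 5 bytes: K' = 2a b9 a4 52 5a.
XOR each byte with 0x36: 2a⊕36=1c, b9⊕36=8f, a4⊕36=92, 52⊕36=64, 5a⊕36=6c.

1c8f92646c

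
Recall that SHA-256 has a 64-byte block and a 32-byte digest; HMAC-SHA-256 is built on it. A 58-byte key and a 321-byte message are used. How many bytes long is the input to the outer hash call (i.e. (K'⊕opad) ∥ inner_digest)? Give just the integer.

Key is 58 ≤ 64 bytes, zero-padded: |K'| = 64.
Outer input = (K'⊕opad) ∥ H(inner) → 64 + 32 = 96 bytes.

96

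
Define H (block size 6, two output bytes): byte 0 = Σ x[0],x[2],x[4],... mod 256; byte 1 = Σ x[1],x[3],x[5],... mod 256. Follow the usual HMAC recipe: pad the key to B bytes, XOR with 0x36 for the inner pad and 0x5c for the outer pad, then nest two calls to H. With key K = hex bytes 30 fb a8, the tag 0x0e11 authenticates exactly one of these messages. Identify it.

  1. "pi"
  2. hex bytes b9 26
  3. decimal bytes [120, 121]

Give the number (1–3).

3

Key hex bytes 30 fb a8 is 3 bytes ≤ B = 6; zero-pad to 6 bytes: K' = 30 fb a8 00 00 00.
K' ⊕ ipad = 06 cd 9e 36 36 36; K' ⊕ opad = 6c a7 f4 5c 5c 5c.
m1: inner = H(06 cd 9e 36 36 36 70 69) = 4a a2; tag = H(6c a7 f4 5c 5c 5c 4a a2) = 0601
m2: inner = H(06 cd 9e 36 36 36 b9 26) = 93 5f; tag = H(6c a7 f4 5c 5c 5c 93 5f) = 4fbe
m3: inner = H(06 cd 9e 36 36 36 78 79) = 52 b2; tag = H(6c a7 f4 5c 5c 5c 52 b2) = 0e11 ← matches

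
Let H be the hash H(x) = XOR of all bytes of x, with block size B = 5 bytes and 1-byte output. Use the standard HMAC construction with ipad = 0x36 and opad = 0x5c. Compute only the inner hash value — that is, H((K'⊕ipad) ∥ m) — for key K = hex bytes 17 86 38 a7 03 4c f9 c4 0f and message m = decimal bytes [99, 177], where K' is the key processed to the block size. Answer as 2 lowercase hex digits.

97

Key hex bytes 17 86 38 a7 03 4c f9 c4 0f is 9 bytes > B = 5, so hash it first: H(key) = 73, then zero-pad to 5 bytes: K' = 73 00 00 00 00.
K' ⊕ ipad = 45 36 36 36 36.
Inner input = 45 36 36 36 36 ∥ 63 b1.
Inner hash: XOR 45⊕36⊕36⊕36⊕36⊕63⊕b1 = 97.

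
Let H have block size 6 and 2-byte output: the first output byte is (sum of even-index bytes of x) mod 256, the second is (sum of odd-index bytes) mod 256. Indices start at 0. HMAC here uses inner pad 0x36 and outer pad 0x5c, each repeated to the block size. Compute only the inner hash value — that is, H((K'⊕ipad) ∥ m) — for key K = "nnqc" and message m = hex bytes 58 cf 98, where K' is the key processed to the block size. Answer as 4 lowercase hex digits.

c5b2

Key "nnqc" = 6e 6e 71 63 is 4 bytes ≤ B = 6; zero-pad to 6 bytes: K' = 6e 6e 71 63 00 00.
K' ⊕ ipad = 58 58 47 55 36 36.
Inner input = 58 58 47 55 36 36 ∥ 58 cf 98.
Inner hash: even-index sum = 453 mod 256 = 197; odd-index sum = 434 mod 256 = 178 → c5 b2.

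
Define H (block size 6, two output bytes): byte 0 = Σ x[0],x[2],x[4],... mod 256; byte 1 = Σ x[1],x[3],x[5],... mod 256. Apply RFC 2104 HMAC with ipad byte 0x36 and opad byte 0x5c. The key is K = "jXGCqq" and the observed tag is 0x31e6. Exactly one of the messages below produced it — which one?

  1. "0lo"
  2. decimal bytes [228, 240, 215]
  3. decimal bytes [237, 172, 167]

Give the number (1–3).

1

Key "jXGCqq" = 6a 58 47 43 71 71 is exactly B = 6 bytes: K' = 6a 58 47 43 71 71.
K' ⊕ ipad = 5c 6e 71 75 47 47; K' ⊕ opad = 36 04 1b 1f 2d 2d.
m1: inner = H(5c 6e 71 75 47 47 30 6c 6f) = b3 96; tag = H(36 04 1b 1f 2d 2d b3 96) = 31e6 ← matches
m2: inner = H(5c 6e 71 75 47 47 e4 f0 d7) = cf 1a; tag = H(36 04 1b 1f 2d 2d cf 1a) = 4d6a
m3: inner = H(5c 6e 71 75 47 47 ed ac a7) = a8 d6; tag = H(36 04 1b 1f 2d 2d a8 d6) = 2626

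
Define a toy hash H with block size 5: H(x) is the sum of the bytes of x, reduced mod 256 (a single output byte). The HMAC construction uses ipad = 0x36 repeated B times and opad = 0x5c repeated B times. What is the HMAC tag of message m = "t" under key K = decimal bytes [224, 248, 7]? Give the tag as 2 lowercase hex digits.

28

Key decimal bytes [224, 248, 7] = e0 f8 07 is 3 bytes ≤ B = 5; zero-pad to 5 bytes: K' = e0 f8 07 00 00.
K' ⊕ ipad = d6 ce 31 36 36.  K' ⊕ opad = bc a4 5b 5c 5c.
Inner input = (K'⊕ipad) ∥ m = d6 ce 31 36 36 ∥ 74.
Inner hash: sum = 214+206+49+54+54+116 = 693; mod 256 = 181 → b5.
Outer input = (K'⊕opad) ∥ inner = bc a4 5b 5c 5c ∥ b5.
Outer hash (tag): sum = 188+164+91+92+92+181 = 808; mod 256 = 40 → 28.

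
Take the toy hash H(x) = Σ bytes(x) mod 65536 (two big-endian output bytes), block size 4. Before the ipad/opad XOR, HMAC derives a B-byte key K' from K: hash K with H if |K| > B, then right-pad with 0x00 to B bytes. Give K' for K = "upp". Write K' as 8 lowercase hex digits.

Key "upp" = 75 70 70 is 3 bytes ≤ B = 4; zero-pad to 4 bytes: K' = 75 70 70 00.

75707000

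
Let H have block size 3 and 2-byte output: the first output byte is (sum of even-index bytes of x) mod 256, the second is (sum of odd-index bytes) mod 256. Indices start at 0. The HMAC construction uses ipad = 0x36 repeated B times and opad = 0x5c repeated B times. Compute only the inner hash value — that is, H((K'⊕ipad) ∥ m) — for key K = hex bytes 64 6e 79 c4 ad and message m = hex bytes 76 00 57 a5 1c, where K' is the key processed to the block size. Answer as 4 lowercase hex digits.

Key hex bytes 64 6e 79 c4 ad is 5 bytes > B = 3, so hash it first: H(key) = 8a 32, then zero-pad to 3 bytes: K' = 8a 32 00.
K' ⊕ ipad = bc 04 36.
Inner input = bc 04 36 ∥ 76 00 57 a5 1c.
Inner hash: even-index sum = 407 mod 256 = 151; odd-index sum = 237 mod 256 = 237 → 97 ed.

97ed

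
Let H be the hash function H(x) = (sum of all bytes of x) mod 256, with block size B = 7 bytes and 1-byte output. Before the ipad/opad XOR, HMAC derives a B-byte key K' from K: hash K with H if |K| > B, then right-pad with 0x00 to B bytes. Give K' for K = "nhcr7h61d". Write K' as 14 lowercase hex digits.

|K| = 9 > B = 7, so first hash the key.
H(K): sum = 110+104+99+114+55+104+54+49+100 = 789; mod 256 = 21 → 15.
Zero-pad H(K) = 15 to 7 bytes: K' = 15 00 00 00 00 00 00.

15000000000000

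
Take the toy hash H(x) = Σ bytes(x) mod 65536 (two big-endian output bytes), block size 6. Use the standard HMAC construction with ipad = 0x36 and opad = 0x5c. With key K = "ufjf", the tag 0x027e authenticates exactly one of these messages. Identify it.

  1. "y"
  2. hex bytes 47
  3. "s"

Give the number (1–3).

2

Key "ufjf" = 75 66 6a 66 is 4 bytes ≤ B = 6; zero-pad to 6 bytes: K' = 75 66 6a 66 00 00.
K' ⊕ ipad = 43 50 5c 50 36 36; K' ⊕ opad = 29 3a 36 3a 5c 5c.
m1: inner = H(43 50 5c 50 36 36 79) = 02 24; tag = H(29 3a 36 3a 5c 5c 02 24) = 01b1
m2: inner = H(43 50 5c 50 36 36 47) = 01 f2; tag = H(29 3a 36 3a 5c 5c 01 f2) = 027e ← matches
m3: inner = H(43 50 5c 50 36 36 73) = 02 1e; tag = H(29 3a 36 3a 5c 5c 02 1e) = 01ab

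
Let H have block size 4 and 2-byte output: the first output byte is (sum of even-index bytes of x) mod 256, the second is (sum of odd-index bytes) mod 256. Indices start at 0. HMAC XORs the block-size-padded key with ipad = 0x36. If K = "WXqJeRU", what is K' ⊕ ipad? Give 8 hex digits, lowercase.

Key "WXqJeRU" = 57 58 71 4a 65 52 55 is 7 bytes > B = 4, so hash it first: H(key) = 82 f4, then zero-pad to 4 bytes: K' = 82 f4 00 00.
XOR each byte with 0x36: 82⊕36=b4, f4⊕36=c2, 00⊕36=36, 00⊕36=36.

b4c23636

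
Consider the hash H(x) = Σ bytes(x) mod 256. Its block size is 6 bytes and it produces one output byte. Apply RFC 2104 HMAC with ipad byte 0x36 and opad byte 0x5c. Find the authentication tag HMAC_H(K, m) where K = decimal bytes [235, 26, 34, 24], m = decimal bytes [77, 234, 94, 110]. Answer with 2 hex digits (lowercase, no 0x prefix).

Key decimal bytes [235, 26, 34, 24] = eb 1a 22 18 is 4 bytes ≤ B = 6; zero-pad to 6 bytes: K' = eb 1a 22 18 00 00.
K' ⊕ ipad = dd 2c 14 2e 36 36.  K' ⊕ opad = b7 46 7e 44 5c 5c.
Inner input = (K'⊕ipad) ∥ m = dd 2c 14 2e 36 36 ∥ 4d ea 5e 6e.
Inner hash: sum = 221+44+20+46+54+54+77+234+94+110 = 954; mod 256 = 186 → ba.
Outer input = (K'⊕opad) ∥ inner = b7 46 7e 44 5c 5c ∥ ba.
Outer hash (tag): sum = 183+70+126+68+92+92+186 = 817; mod 256 = 49 → 31.

31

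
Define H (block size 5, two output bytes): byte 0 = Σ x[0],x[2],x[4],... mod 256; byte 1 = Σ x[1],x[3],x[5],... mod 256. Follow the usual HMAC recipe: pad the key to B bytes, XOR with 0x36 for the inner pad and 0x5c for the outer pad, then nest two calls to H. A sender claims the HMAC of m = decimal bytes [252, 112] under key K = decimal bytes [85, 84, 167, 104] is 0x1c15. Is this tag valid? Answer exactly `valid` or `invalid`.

Key decimal bytes [85, 84, 167, 104] = 55 54 a7 68 is 4 bytes ≤ B = 5; zero-pad to 5 bytes: K' = 55 54 a7 68 00.
K' ⊕ ipad = 63 62 91 5e 36; K' ⊕ opad = 09 08 fb 34 5c.
Inner hash: even-index sum = 410 mod 256 = 154; odd-index sum = 444 mod 256 = 188 → 9a bc.
Outer hash (recomputed tag): even-index sum = 540 mod 256 = 28; odd-index sum = 214 mod 256 = 214 → 1c d6.
Recomputed tag = 1cd6; claimed = 1c15 → mismatch.

invalid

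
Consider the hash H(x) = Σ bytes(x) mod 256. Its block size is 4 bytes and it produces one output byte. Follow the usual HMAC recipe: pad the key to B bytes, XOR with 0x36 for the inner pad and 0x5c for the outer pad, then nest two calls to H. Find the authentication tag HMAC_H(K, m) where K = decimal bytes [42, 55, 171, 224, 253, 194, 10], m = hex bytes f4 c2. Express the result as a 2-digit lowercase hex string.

Key decimal bytes [42, 55, 171, 224, 253, 194, 10] = 2a 37 ab e0 fd c2 0a is 7 bytes > B = 4, so hash it first: H(key) = b5, then zero-pad to 4 bytes: K' = b5 00 00 00.
K' ⊕ ipad = 83 36 36 36.  K' ⊕ opad = e9 5c 5c 5c.
Inner input = (K'⊕ipad) ∥ m = 83 36 36 36 ∥ f4 c2.
Inner hash: sum = 131+54+54+54+244+194 = 731; mod 256 = 219 → db.
Outer input = (K'⊕opad) ∥ inner = e9 5c 5c 5c ∥ db.
Outer hash (tag): sum = 233+92+92+92+219 = 728; mod 256 = 216 → d8.

d8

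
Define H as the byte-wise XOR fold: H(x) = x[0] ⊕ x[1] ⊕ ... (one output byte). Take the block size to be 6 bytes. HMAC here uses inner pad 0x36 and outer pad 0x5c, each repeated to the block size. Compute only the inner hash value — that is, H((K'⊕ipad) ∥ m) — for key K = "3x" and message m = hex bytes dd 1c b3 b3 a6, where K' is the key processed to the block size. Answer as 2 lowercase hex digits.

2c

Key "3x" = 33 78 is 2 bytes ≤ B = 6; zero-pad to 6 bytes: K' = 33 78 00 00 00 00.
K' ⊕ ipad = 05 4e 36 36 36 36.
Inner input = 05 4e 36 36 36 36 ∥ dd 1c b3 b3 a6.
Inner hash: XOR 05⊕4e⊕36⊕36⊕36⊕36⊕dd⊕1c⊕b3⊕b3⊕a6 = 2c.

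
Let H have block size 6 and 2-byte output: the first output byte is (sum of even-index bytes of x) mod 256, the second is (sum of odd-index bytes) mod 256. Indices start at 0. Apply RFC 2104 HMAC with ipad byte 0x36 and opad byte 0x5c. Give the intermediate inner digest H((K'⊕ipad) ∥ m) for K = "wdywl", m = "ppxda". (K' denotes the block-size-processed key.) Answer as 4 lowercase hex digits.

Key "wdywl" = 77 64 79 77 6c is 5 bytes ≤ B = 6; zero-pad to 6 bytes: K' = 77 64 79 77 6c 00.
K' ⊕ ipad = 41 52 4f 41 5a 36.
Inner input = 41 52 4f 41 5a 36 ∥ 70 70 78 64 61.
Inner hash: even-index sum = 563 mod 256 = 51; odd-index sum = 413 mod 256 = 157 → 33 9d.

339d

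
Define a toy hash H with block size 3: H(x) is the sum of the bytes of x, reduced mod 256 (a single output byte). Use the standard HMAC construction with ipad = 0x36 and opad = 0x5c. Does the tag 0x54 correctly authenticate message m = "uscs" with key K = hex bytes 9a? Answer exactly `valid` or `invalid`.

valid

Key hex bytes 9a is 1 byte ≤ B = 3; zero-pad to 3 bytes: K' = 9a 00 00.
K' ⊕ ipad = ac 36 36; K' ⊕ opad = c6 5c 5c.
Inner hash: sum = 172+54+54+117+115+99+115 = 726; mod 256 = 214 → d6.
Outer hash (recomputed tag): sum = 198+92+92+214 = 596; mod 256 = 84 → 54.
Recomputed tag = 54; claimed = 54 → match.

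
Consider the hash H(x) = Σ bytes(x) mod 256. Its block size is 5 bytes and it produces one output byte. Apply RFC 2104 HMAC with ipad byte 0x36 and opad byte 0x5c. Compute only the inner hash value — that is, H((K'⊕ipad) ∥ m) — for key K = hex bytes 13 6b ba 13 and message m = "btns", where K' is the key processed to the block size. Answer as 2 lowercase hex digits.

Key hex bytes 13 6b ba 13 is 4 bytes ≤ B = 5; zero-pad to 5 bytes: K' = 13 6b ba 13 00.
K' ⊕ ipad = 25 5d 8c 25 36.
Inner input = 25 5d 8c 25 36 ∥ 62 74 6e 73.
Inner hash: sum = 37+93+140+37+54+98+116+110+115 = 800; mod 256 = 32 → 20.

20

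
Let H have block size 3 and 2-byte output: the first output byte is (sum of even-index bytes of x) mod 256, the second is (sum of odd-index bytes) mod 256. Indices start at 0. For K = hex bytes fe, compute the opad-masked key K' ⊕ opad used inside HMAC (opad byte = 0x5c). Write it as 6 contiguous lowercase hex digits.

a25c5c

Key hex bytes fe is 1 byte ≤ B = 3; zero-pad to 3 bytes: K' = fe 00 00.
XOR each byte with 0x5c: fe⊕5c=a2, 00⊕5c=5c, 00⊕5c=5c.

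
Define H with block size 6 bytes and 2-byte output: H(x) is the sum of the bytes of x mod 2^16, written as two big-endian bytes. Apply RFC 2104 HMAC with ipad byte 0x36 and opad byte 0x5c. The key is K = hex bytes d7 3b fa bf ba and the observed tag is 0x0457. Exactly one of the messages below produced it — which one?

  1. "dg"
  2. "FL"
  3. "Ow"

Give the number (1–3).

Key hex bytes d7 3b fa bf ba is 5 bytes ≤ B = 6; zero-pad to 6 bytes: K' = d7 3b fa bf ba 00.
K' ⊕ ipad = e1 0d cc 89 8c 36; K' ⊕ opad = 8b 67 a6 e3 e6 5c.
m1: inner = H(e1 0d cc 89 8c 36 64 67) = 03 d0; tag = H(8b 67 a6 e3 e6 5c 03 d0) = 0490
m2: inner = H(e1 0d cc 89 8c 36 46 4c) = 03 97; tag = H(8b 67 a6 e3 e6 5c 03 97) = 0457 ← matches
m3: inner = H(e1 0d cc 89 8c 36 4f 77) = 03 cb; tag = H(8b 67 a6 e3 e6 5c 03 cb) = 048b

2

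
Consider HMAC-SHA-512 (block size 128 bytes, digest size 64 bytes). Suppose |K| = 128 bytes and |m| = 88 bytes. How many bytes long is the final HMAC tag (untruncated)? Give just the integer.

The tag is one SHA-512 digest: 64 bytes.

64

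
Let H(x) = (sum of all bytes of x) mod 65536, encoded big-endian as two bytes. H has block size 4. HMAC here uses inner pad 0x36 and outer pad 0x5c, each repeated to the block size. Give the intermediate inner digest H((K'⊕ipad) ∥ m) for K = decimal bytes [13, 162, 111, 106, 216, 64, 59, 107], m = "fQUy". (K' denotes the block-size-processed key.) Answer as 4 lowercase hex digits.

Key decimal bytes [13, 162, 111, 106, 216, 64, 59, 107] = 0d a2 6f 6a d8 40 3b 6b is 8 bytes > B = 4, so hash it first: H(key) = 03 46, then zero-pad to 4 bytes: K' = 03 46 00 00.
K' ⊕ ipad = 35 70 36 36.
Inner input = 35 70 36 36 ∥ 66 51 55 79.
Inner hash: sum = 53+112+54+54+102+81+85+121 = 662 → 02 96.

0296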